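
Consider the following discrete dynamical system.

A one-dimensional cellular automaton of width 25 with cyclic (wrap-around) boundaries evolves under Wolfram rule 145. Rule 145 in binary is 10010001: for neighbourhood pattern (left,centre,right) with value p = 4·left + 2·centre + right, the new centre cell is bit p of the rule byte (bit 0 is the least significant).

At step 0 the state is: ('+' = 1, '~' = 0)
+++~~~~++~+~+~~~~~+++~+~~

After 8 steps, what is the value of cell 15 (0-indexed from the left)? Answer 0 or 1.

gen 0: +++~~~~++~+~+~~~~~+++~+~~
gen 1: ~+~+++~~~~~~~++++~~+~~~+~
gen 2: ~~~~+~++++++~~++~+~~++~~+
gen 3: +++~~~~++++~+~~~~~+~~~+~~
gen 4: ~+~+++~~++~~~++++~~++~~+~
gen 5: ~~~~+~+~~~++~~++~+~~~+~~+
gen 6: +++~~~~++~~~+~~~~~++~~+~~
gen 7: ~+~+++~~~++~~++++~~~+~~+~
gen 8: ~~~~+~++~~~+~~++~++~~+~~+

1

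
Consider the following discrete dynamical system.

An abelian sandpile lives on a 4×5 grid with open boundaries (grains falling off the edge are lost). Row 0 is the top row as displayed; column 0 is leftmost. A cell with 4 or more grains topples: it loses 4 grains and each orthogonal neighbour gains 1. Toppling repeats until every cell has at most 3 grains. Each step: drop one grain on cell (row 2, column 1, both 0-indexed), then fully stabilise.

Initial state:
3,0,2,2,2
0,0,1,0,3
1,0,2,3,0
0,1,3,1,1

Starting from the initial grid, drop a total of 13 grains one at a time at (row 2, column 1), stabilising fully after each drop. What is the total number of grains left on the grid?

35

gen 0: 3,0,2,2,2
0,0,1,0,3
1,0,2,3,0
0,1,3,1,1
gen 1: 3,0,2,2,2
0,0,1,0,3
1,1,2,3,0
0,1,3,1,1
gen 2: 3,0,2,2,2
0,0,1,0,3
1,2,2,3,0
0,1,3,1,1
gen 3: 3,0,2,2,2
0,0,1,0,3
1,3,2,3,0
0,1,3,1,1
gen 4: 3,0,2,2,2
0,1,1,0,3
2,0,3,3,0
0,2,3,1,1
gen 5: 3,0,2,2,2
0,1,1,0,3
2,1,3,3,0
0,2,3,1,1
gen 6: 3,0,2,2,2
0,1,1,0,3
2,2,3,3,0
0,2,3,1,1
gen 7: 3,0,2,2,2
0,1,1,0,3
2,3,3,3,0
0,2,3,1,1
gen 8: 3,0,2,2,2
0,2,2,1,3
3,2,2,0,1
1,0,1,3,1
gen 9: 3,0,2,2,2
0,2,2,1,3
3,3,2,0,1
1,0,1,3,1
gen 10: 3,0,2,2,2
1,3,2,1,3
0,1,3,0,1
2,1,1,3,1
gen 11: 3,0,2,2,2
1,3,2,1,3
0,2,3,0,1
2,1,1,3,1
gen 12: 3,0,2,2,2
1,3,2,1,3
0,3,3,0,1
2,1,1,3,1
gen 13: 3,1,3,2,2
2,1,0,2,3
1,2,1,1,1
2,2,2,3,1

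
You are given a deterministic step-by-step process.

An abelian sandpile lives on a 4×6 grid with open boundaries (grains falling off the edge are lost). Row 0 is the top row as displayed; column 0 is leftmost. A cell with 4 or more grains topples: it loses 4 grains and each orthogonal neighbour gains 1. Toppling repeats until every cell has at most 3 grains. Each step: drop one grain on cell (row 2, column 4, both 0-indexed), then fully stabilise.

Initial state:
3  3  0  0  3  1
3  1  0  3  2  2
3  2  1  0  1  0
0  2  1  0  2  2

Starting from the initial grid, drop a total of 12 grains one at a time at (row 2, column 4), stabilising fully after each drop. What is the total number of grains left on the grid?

41

k=0  3  3  0  0  3  1
3  1  0  3  2  2
3  2  1  0  1  0
0  2  1  0  2  2
k=1  3  3  0  0  3  1
3  1  0  3  2  2
3  2  1  0  2  0
0  2  1  0  2  2
k=2  3  3  0  0  3  1
3  1  0  3  2  2
3  2  1  0  3  0
0  2  1  0  2  2
k=3  3  3  0  0  3  1
3  1  0  3  3  2
3  2  1  1  0  1
0  2  1  0  3  2
k=4  3  3  0  0  3  1
3  1  0  3  3  2
3  2  1  1  1  1
0  2  1  0  3  2
k=5  3  3  0  0  3  1
3  1  0  3  3  2
3  2  1  1  2  1
0  2  1  0  3  2
k=6  3  3  0  0  3  1
3  1  0  3  3  2
3  2  1  1  3  1
0  2  1  0  3  2
k=7  3  3  0  2  0  2
3  1  1  0  2  3
3  2  1  3  2  2
0  2  1  1  0  3
k=8  3  3  0  2  0  2
3  1  1  0  2  3
3  2  1  3  3  2
0  2  1  1  0  3
k=9  3  3  0  2  0  2
3  1  1  1  3  3
3  2  2  0  1  3
0  2  1  2  1  3
k=10  3  3  0  2  0  2
3  1  1  1  3  3
3  2  2  0  2  3
0  2  1  2  1  3
k=11  3  3  0  2  0  2
3  1  1  1  3  3
3  2  2  0  3  3
0  2  1  2  1  3
k=12  3  3  0  2  1  3
3  1  1  2  1  1
3  2  2  1  2  2
0  2  1  2  3  0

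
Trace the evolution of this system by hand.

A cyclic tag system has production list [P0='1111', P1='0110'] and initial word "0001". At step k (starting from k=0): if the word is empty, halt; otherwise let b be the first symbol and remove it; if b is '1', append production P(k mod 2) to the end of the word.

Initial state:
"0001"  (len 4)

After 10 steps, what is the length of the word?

gen 0: "0001"  (len 4)
gen 1: "001"  (len 3)
gen 2: "01"  (len 2)
gen 3: "1"  (len 1)
gen 4: "0110"  (len 4)
gen 5: "110"  (len 3)
gen 6: "100110"  (len 6)
gen 7: "001101111"  (len 9)
gen 8: "01101111"  (len 8)
gen 9: "1101111"  (len 7)
gen 10: "1011110110"  (len 10)

10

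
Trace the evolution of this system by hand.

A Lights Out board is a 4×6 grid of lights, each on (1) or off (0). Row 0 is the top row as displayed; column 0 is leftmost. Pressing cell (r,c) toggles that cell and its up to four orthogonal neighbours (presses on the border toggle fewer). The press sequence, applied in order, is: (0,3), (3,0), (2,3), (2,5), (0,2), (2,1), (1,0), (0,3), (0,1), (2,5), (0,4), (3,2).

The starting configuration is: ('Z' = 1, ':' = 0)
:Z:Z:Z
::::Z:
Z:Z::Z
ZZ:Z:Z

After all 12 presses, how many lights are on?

14

0) :Z:Z:Z
::::Z:
Z:Z::Z
ZZ:Z:Z
1) :ZZ:ZZ
:::ZZ:
Z:Z::Z
ZZ:Z:Z
2) :ZZ:ZZ
:::ZZ:
::Z::Z
:::Z:Z
3) :ZZ:ZZ
::::Z:
:::ZZZ
:::::Z
4) :ZZ:ZZ
::::ZZ
:::Z::
::::::
5) :::ZZZ
::Z:ZZ
:::Z::
::::::
6) :::ZZZ
:ZZ:ZZ
ZZZZ::
:Z::::
7) Z::ZZZ
Z:Z:ZZ
:ZZZ::
:Z::::
8) Z:Z::Z
Z:ZZZZ
:ZZZ::
:Z::::
9) :Z:::Z
ZZZZZZ
:ZZZ::
:Z::::
10) :Z:::Z
ZZZZZ:
:ZZZZZ
:Z:::Z
11) :Z:ZZ:
ZZZZ::
:ZZZZZ
:Z:::Z
12) :Z:ZZ:
ZZZZ::
:Z:ZZZ
::ZZ:Z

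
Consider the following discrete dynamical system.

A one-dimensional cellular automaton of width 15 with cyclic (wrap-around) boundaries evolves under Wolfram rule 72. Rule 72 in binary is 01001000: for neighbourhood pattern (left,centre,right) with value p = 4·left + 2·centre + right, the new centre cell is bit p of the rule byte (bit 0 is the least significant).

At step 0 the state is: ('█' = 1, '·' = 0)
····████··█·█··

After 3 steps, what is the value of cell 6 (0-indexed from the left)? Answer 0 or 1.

t=0: ····████··█·█··
t=1: ····█··█·······
t=2: ···············
t=3: ···············

0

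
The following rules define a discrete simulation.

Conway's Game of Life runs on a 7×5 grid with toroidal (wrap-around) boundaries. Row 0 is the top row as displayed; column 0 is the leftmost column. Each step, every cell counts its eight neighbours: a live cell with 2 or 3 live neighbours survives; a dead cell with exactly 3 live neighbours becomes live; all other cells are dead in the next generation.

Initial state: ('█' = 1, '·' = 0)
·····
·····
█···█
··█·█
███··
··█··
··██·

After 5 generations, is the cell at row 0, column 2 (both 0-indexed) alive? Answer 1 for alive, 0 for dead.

[0] ·····
·····
█···█
··█·█
███··
··█··
··██·
[1] ·····
·····
█··██
··█·█
█·█··
·····
··██·
[2] ·····
····█
█··██
··█··
·█·█·
·███·
·····
[3] ·····
█··██
█··██
███··
·█·█·
·█·█·
··█··
[4] ···██
█··█·
·····
·····
···██
·█·█·
··█··
[5] ··███
···█·
·····
·····
··███
···██
··█·█

1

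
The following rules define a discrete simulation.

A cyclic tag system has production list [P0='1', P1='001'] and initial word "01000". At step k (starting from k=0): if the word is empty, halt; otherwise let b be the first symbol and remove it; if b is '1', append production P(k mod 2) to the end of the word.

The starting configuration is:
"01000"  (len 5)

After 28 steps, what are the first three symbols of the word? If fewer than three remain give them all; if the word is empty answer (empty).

001

0) "01000"  (len 5)
1) "1000"  (len 4)
2) "000001"  (len 6)
3) "00001"  (len 5)
4) "0001"  (len 4)
5) "001"  (len 3)
6) "01"  (len 2)
7) "1"  (len 1)
8) "001"  (len 3)
9) "01"  (len 2)
10) "1"  (len 1)
11) "1"  (len 1)
12) "001"  (len 3)
13) "01"  (len 2)
14) "1"  (len 1)
15) "1"  (len 1)
16) "001"  (len 3)
17) "01"  (len 2)
18) "1"  (len 1)
19) "1"  (len 1)
20) "001"  (len 3)
21) "01"  (len 2)
22) "1"  (len 1)
23) "1"  (len 1)
24) "001"  (len 3)
25) "01"  (len 2)
26) "1"  (len 1)
27) "1"  (len 1)
28) "001"  (len 3)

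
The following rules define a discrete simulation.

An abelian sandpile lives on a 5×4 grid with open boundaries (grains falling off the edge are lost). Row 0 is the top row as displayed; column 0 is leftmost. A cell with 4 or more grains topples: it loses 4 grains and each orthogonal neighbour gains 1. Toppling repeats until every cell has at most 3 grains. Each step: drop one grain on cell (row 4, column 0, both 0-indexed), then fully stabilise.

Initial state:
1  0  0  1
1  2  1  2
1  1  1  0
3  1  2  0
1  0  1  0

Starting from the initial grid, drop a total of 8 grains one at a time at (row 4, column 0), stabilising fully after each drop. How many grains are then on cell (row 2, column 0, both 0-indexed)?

2

0) 1  0  0  1
1  2  1  2
1  1  1  0
3  1  2  0
1  0  1  0
1) 1  0  0  1
1  2  1  2
1  1  1  0
3  1  2  0
2  0  1  0
2) 1  0  0  1
1  2  1  2
1  1  1  0
3  1  2  0
3  0  1  0
3) 1  0  0  1
1  2  1  2
2  1  1  0
0  2  2  0
1  1  1  0
4) 1  0  0  1
1  2  1  2
2  1  1  0
0  2  2  0
2  1  1  0
5) 1  0  0  1
1  2  1  2
2  1  1  0
0  2  2  0
3  1  1  0
6) 1  0  0  1
1  2  1  2
2  1  1  0
1  2  2  0
0  2  1  0
7) 1  0  0  1
1  2  1  2
2  1  1  0
1  2  2  0
1  2  1  0
8) 1  0  0  1
1  2  1  2
2  1  1  0
1  2  2  0
2  2  1  0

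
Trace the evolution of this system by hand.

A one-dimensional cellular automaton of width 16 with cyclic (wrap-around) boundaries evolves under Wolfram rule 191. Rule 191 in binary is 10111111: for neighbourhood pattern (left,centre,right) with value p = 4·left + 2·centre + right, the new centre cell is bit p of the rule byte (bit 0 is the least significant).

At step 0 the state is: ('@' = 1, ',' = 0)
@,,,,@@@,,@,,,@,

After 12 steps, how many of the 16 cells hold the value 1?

15

0) @,,,,@@@,,@,,,@,
1) @@@@@@@,@@@@@@@@
2) @@@@@@,@@@@@@@@@
3) @@@@@,@@@@@@@@@@
4) @@@@,@@@@@@@@@@@
5) @@@,@@@@@@@@@@@@
6) @@,@@@@@@@@@@@@@
7) @,@@@@@@@@@@@@@@
8) ,@@@@@@@@@@@@@@@
9) @@@@@@@@@@@@@@@,
10) @@@@@@@@@@@@@@,@
11) @@@@@@@@@@@@@,@@
12) @@@@@@@@@@@@,@@@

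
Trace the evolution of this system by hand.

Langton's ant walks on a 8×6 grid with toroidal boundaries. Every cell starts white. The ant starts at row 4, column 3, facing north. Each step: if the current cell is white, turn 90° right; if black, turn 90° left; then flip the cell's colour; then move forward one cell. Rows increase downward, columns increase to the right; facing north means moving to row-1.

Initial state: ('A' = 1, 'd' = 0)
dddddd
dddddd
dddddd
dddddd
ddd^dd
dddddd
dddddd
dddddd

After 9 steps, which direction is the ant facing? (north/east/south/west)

west

t=0: dddddd
dddddd
dddddd
dddddd
ddd^dd
dddddd
dddddd
dddddd
t=1: dddddd
dddddd
dddddd
dddddd
dddA>d
dddddd
dddddd
dddddd
t=2: dddddd
dddddd
dddddd
dddddd
dddAAd
ddddvd
dddddd
dddddd
t=3: dddddd
dddddd
dddddd
dddddd
dddAAd
ddd<Ad
dddddd
dddddd
t=4: dddddd
dddddd
dddddd
dddddd
ddd^Ad
dddAAd
dddddd
dddddd
t=5: dddddd
dddddd
dddddd
dddddd
dd<dAd
dddAAd
dddddd
dddddd
t=6: dddddd
dddddd
dddddd
dd^ddd
ddAdAd
dddAAd
dddddd
dddddd
t=7: dddddd
dddddd
dddddd
ddA>dd
ddAdAd
dddAAd
dddddd
dddddd
t=8: dddddd
dddddd
dddddd
ddAAdd
ddAvAd
dddAAd
dddddd
dddddd
t=9: dddddd
dddddd
dddddd
ddAAdd
dd<AAd
dddAAd
dddddd
dddddd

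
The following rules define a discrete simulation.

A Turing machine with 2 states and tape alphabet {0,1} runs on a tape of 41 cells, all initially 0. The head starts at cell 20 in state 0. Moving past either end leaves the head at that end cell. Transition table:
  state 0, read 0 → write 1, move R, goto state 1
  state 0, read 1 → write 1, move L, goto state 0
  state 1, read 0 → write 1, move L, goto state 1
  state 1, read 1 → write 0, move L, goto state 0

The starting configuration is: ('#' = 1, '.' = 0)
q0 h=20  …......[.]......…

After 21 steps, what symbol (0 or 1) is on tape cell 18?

gen 0: q0 h=20  …......[.]......…
gen 1: q1 h=21  ….....#[.]......…
gen 2: q1 h=20  …......[#]#.....…
gen 3: q0 h=19  …......[.].#....…
gen 4: q1 h=20  ….....#[.]#.....…
gen 5: q1 h=19  …......[#]##....…
gen 6: q0 h=18  …......[.].##...…
gen 7: q1 h=19  ….....#[.]##....…
gen 8: q1 h=18  …......[#]###...…
gen 9: q0 h=17  …......[.].###..…
gen 10: q1 h=18  ….....#[.]###...…
gen 11: q1 h=17  …......[#]####..…
gen 12: q0 h=16  …......[.].####.…
gen 13: q1 h=17  ….....#[.]####..…
gen 14: q1 h=16  …......[#]#####.…
gen 15: q0 h=15  …......[.].#####…
gen 16: q1 h=16  ….....#[.]#####.…
gen 17: q1 h=15  …......[#]######…
gen 18: q0 h=14  …......[.].#####…
gen 19: q1 h=15  ….....#[.]######…
gen 20: q1 h=14  …......[#]######…
gen 21: q0 h=13  …......[.].#####…

1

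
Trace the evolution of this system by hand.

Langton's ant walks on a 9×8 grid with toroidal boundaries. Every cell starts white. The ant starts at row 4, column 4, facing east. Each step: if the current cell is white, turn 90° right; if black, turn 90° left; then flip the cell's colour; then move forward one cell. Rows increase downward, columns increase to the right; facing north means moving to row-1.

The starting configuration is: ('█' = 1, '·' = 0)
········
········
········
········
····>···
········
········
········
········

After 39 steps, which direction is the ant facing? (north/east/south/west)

gen 0: ········
········
········
········
····>···
········
········
········
········
gen 1: ········
········
········
········
····█···
····v···
········
········
········
gen 2: ········
········
········
········
····█···
···<█···
········
········
········
gen 3: ········
········
········
········
···^█···
···██···
········
········
········
gen 4: ········
········
········
········
···█>···
···██···
········
········
········
gen 5: ········
········
········
····^···
···█····
···██···
········
········
········
gen 6: ········
········
········
····█>··
···█····
···██···
········
········
········
gen 7: ········
········
········
····██··
···█·v··
···██···
········
········
········
gen 8: ········
········
········
····██··
···█<█··
···██···
········
········
········
gen 9: ········
········
········
····^█··
···███··
···██···
········
········
········
gen 10: ········
········
········
···<·█··
···███··
···██···
········
········
········
gen 11: ········
········
···^····
···█·█··
···███··
···██···
········
········
········
gen 12: ········
········
···█>···
···█·█··
···███··
···██···
········
········
········
gen 13: ········
········
···██···
···█v█··
···███··
···██···
········
········
········
gen 14: ········
········
···██···
···<██··
···███··
···██···
········
········
········
gen 15: ········
········
···██···
····██··
···v██··
···██···
········
········
········
gen 16: ········
········
···██···
····██··
····>█··
···██···
········
········
········
gen 17: ········
········
···██···
····^█··
·····█··
···██···
········
········
········
gen 18: ········
········
···██···
···<·█··
·····█··
···██···
········
········
········
gen 19: ········
········
···^█···
···█·█··
·····█··
···██···
········
········
········
gen 20: ········
········
··<·█···
···█·█··
·····█··
···██···
········
········
········
gen 21: ········
··^·····
··█·█···
···█·█··
·····█··
···██···
········
········
········
gen 22: ········
··█>····
··█·█···
···█·█··
·····█··
···██···
········
········
········
gen 23: ········
··██····
··█v█···
···█·█··
·····█··
···██···
········
········
········
gen 24: ········
··██····
··<██···
···█·█··
·····█··
···██···
········
········
········
gen 25: ········
··██····
···██···
··v█·█··
·····█··
···██···
········
········
········
gen 26: ········
··██····
···██···
·<██·█··
·····█··
···██···
········
········
········
gen 27: ········
··██····
·^·██···
·███·█··
·····█··
···██···
········
········
········
gen 28: ········
··██····
·█>██···
·███·█··
·····█··
···██···
········
········
········
gen 29: ········
··██····
·████···
·█v█·█··
·····█··
···██···
········
········
········
gen 30: ········
··██····
·████···
·█·>·█··
·····█··
···██···
········
········
········
gen 31: ········
··██····
·██^█···
·█···█··
·····█··
···██···
········
········
········
gen 32: ········
··██····
·█<·█···
·█···█··
·····█··
···██···
········
········
········
gen 33: ········
··██····
·█··█···
·█v··█··
·····█··
···██···
········
········
········
gen 34: ········
··██····
·█··█···
·<█··█··
·····█··
···██···
········
········
········
gen 35: ········
··██····
·█··█···
··█··█··
·v···█··
···██···
········
········
········
gen 36: ········
··██····
·█··█···
··█··█··
<█···█··
···██···
········
········
········
gen 37: ········
··██····
·█··█···
^·█··█··
██···█··
···██···
········
········
········
gen 38: ········
··██····
·█··█···
█>█··█··
██···█··
···██···
········
········
········
gen 39: ········
··██····
·█··█···
███··█··
█v···█··
···██···
········
········
········

south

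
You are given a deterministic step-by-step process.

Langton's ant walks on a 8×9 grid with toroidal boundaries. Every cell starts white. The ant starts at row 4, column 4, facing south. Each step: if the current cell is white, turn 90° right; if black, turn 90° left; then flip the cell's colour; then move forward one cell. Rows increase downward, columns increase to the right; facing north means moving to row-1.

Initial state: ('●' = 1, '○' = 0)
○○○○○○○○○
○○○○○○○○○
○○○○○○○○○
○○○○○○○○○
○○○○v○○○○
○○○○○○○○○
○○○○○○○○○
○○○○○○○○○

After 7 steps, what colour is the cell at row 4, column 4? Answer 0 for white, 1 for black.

gen 0: ○○○○○○○○○
○○○○○○○○○
○○○○○○○○○
○○○○○○○○○
○○○○v○○○○
○○○○○○○○○
○○○○○○○○○
○○○○○○○○○
gen 1: ○○○○○○○○○
○○○○○○○○○
○○○○○○○○○
○○○○○○○○○
○○○<●○○○○
○○○○○○○○○
○○○○○○○○○
○○○○○○○○○
gen 2: ○○○○○○○○○
○○○○○○○○○
○○○○○○○○○
○○○^○○○○○
○○○●●○○○○
○○○○○○○○○
○○○○○○○○○
○○○○○○○○○
gen 3: ○○○○○○○○○
○○○○○○○○○
○○○○○○○○○
○○○●>○○○○
○○○●●○○○○
○○○○○○○○○
○○○○○○○○○
○○○○○○○○○
gen 4: ○○○○○○○○○
○○○○○○○○○
○○○○○○○○○
○○○●●○○○○
○○○●v○○○○
○○○○○○○○○
○○○○○○○○○
○○○○○○○○○
gen 5: ○○○○○○○○○
○○○○○○○○○
○○○○○○○○○
○○○●●○○○○
○○○●○>○○○
○○○○○○○○○
○○○○○○○○○
○○○○○○○○○
gen 6: ○○○○○○○○○
○○○○○○○○○
○○○○○○○○○
○○○●●○○○○
○○○●○●○○○
○○○○○v○○○
○○○○○○○○○
○○○○○○○○○
gen 7: ○○○○○○○○○
○○○○○○○○○
○○○○○○○○○
○○○●●○○○○
○○○●○●○○○
○○○○<●○○○
○○○○○○○○○
○○○○○○○○○

0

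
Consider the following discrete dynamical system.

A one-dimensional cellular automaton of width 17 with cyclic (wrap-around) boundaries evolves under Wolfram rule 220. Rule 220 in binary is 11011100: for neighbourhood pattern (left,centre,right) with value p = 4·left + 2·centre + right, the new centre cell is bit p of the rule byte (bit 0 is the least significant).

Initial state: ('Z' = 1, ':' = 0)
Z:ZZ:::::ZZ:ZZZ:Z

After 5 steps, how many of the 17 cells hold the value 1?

13

gen 0: Z:ZZ:::::ZZ:ZZZ:Z
gen 1: Z:ZZZ::::ZZ:ZZZ:Z
gen 2: Z:ZZZZ:::ZZ:ZZZ:Z
gen 3: Z:ZZZZZ::ZZ:ZZZ:Z
gen 4: Z:ZZZZZZ:ZZ:ZZZ:Z
gen 5: Z:ZZZZZZ:ZZ:ZZZ:Z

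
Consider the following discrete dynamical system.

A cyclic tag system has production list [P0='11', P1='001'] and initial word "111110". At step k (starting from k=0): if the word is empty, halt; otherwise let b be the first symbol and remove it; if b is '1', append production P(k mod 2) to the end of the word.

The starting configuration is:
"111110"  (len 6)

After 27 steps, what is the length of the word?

23

0) "111110"  (len 6)
1) "1111011"  (len 7)
2) "111011001"  (len 9)
3) "1101100111"  (len 10)
4) "101100111001"  (len 12)
5) "0110011100111"  (len 13)
6) "110011100111"  (len 12)
7) "1001110011111"  (len 13)
8) "001110011111001"  (len 15)
9) "01110011111001"  (len 14)
10) "1110011111001"  (len 13)
11) "11001111100111"  (len 14)
12) "1001111100111001"  (len 16)
13) "00111110011100111"  (len 17)
14) "0111110011100111"  (len 16)
15) "111110011100111"  (len 15)
16) "11110011100111001"  (len 17)
17) "111001110011100111"  (len 18)
18) "11001110011100111001"  (len 20)
19) "100111001110011100111"  (len 21)
20) "00111001110011100111001"  (len 23)
21) "0111001110011100111001"  (len 22)
22) "111001110011100111001"  (len 21)
23) "1100111001110011100111"  (len 22)
24) "100111001110011100111001"  (len 24)
25) "0011100111001110011100111"  (len 25)
26) "011100111001110011100111"  (len 24)
27) "11100111001110011100111"  (len 23)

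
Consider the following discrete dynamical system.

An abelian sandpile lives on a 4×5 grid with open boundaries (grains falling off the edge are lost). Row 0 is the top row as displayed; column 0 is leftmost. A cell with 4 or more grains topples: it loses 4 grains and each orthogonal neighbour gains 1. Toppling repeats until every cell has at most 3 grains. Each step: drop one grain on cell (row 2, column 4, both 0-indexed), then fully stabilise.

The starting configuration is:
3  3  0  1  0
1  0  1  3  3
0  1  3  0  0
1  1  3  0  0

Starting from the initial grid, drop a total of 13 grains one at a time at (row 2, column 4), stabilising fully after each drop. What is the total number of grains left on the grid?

32

0) 3  3  0  1  0
1  0  1  3  3
0  1  3  0  0
1  1  3  0  0
1) 3  3  0  1  0
1  0  1  3  3
0  1  3  0  1
1  1  3  0  0
2) 3  3  0  1  0
1  0  1  3  3
0  1  3  0  2
1  1  3  0  0
3) 3  3  0  1  0
1  0  1  3  3
0  1  3  0  3
1  1  3  0  0
4) 3  3  0  2  1
1  0  2  0  1
0  1  3  2  1
1  1  3  0  1
5) 3  3  0  2  1
1  0  2  0  1
0  1  3  2  2
1  1  3  0  1
6) 3  3  0  2  1
1  0  2  0  1
0  1  3  2  3
1  1  3  0  1
7) 3  3  0  2  1
1  0  2  0  2
0  1  3  3  0
1  1  3  0  2
8) 3  3  0  2  1
1  0  2  0  2
0  1  3  3  1
1  1  3  0  2
9) 3  3  0  2  1
1  0  2  0  2
0  1  3  3  2
1  1  3  0  2
10) 3  3  0  2  1
1  0  2  0  2
0  1  3  3  3
1  1  3  0  2
11) 3  3  0  2  1
1  0  3  1  3
0  2  1  1  1
1  2  0  2  3
12) 3  3  0  2  1
1  0  3  1  3
0  2  1  1  2
1  2  0  2  3
13) 3  3  0  2  1
1  0  3  1  3
0  2  1  1  3
1  2  0  2  3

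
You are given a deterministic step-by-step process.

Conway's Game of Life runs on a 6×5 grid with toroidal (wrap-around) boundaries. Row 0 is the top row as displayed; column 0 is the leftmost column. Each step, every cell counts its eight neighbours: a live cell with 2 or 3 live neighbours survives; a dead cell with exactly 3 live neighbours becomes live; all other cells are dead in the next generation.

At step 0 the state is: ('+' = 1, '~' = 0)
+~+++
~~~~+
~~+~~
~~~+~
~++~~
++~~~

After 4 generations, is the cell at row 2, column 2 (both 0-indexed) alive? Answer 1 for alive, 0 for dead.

1

step 0: +~+++
~~~~+
~~+~~
~~~+~
~++~~
++~~~
step 1: ~~++~
+++~+
~~~+~
~+~+~
+++~~
~~~~~
step 2: +~+++
++~~+
~~~+~
++~++
+++~~
~~~+~
step 3: ~~+~~
~+~~~
~~~+~
~~~+~
~~~~~
~~~~~
step 4: ~~~~~
~~+~~
~~+~~
~~~~~
~~~~~
~~~~~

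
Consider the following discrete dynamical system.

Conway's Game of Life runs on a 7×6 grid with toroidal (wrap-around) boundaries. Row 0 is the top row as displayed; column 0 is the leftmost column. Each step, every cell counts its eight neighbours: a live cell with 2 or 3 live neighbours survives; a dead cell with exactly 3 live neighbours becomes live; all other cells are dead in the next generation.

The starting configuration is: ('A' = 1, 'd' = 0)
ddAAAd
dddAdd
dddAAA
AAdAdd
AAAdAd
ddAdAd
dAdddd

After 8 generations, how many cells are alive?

4

[0] ddAAAd
dddAdd
dddAAA
AAdAdd
AAAdAd
ddAdAd
dAdddd
[1] ddAAAd
dddddA
AddAdA
dddddd
AdddAd
AdAddA
dAddAd
[2] ddAAAA
AdAddA
AdddAA
AdddAd
AAdddd
AddAAd
AAddAd
[3] ddAddd
ddAddd
dddAAd
ddddAd
AAdAAd
ddAAAd
AAdddd
[4] ddAddd
ddAddd
dddAAd
ddAddd
dAdddd
ddddAd
dAdddd
[5] dAAddd
ddAddd
ddAAdd
ddAAdd
dddddd
dddddd
dddddd
[6] dAAddd
dddddd
dAdddd
ddAAdd
dddddd
dddddd
dddddd
[7] dddddd
dAAddd
ddAddd
ddAddd
dddddd
dddddd
dddddd
[8] dddddd
dAAddd
ddAAdd
dddddd
dddddd
dddddd
dddddd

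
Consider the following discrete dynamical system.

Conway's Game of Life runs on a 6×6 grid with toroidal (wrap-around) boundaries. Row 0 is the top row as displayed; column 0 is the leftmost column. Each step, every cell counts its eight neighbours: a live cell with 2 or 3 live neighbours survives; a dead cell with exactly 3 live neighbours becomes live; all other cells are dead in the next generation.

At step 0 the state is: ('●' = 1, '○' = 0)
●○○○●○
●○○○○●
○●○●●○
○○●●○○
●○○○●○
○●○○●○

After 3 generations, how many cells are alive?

2

gen 0: ●○○○●○
●○○○○●
○●○●●○
○○●●○○
●○○○●○
○●○○●○
gen 1: ●●○○●○
●●○●○○
●●○●●●
○●●○○●
○●●○●●
●●○●●○
gen 2: ○○○○●○
○○○●○○
○○○●○○
○○○○○○
○○○○○○
○○○○○○
gen 3: ○○○○○○
○○○●●○
○○○○○○
○○○○○○
○○○○○○
○○○○○○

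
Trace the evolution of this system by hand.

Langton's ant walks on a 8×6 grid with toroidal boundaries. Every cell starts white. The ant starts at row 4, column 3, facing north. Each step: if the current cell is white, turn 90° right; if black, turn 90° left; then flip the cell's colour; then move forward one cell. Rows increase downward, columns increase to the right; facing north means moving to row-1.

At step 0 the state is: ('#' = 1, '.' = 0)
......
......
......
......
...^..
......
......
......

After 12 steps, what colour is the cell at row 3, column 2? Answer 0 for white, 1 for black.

0) ......
......
......
......
...^..
......
......
......
1) ......
......
......
......
...#>.
......
......
......
2) ......
......
......
......
...##.
....v.
......
......
3) ......
......
......
......
...##.
...<#.
......
......
4) ......
......
......
......
...^#.
...##.
......
......
5) ......
......
......
......
..<.#.
...##.
......
......
6) ......
......
......
..^...
..#.#.
...##.
......
......
7) ......
......
......
..#>..
..#.#.
...##.
......
......
8) ......
......
......
..##..
..#v#.
...##.
......
......
9) ......
......
......
..##..
..<##.
...##.
......
......
10) ......
......
......
..##..
...##.
..v##.
......
......
11) ......
......
......
..##..
...##.
.<###.
......
......
12) ......
......
......
..##..
.^.##.
.####.
......
......

1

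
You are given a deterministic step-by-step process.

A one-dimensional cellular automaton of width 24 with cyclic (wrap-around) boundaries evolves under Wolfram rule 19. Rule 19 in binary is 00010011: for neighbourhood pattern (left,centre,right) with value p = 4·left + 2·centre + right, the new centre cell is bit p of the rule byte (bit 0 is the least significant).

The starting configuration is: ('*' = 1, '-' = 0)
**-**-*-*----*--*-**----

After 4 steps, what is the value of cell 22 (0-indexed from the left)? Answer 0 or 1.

0

0) **-**-*-*----*--*-**----
1) ---------****-**----****
2) *********-------****----
3) ---------*******----****
4) *********-------****----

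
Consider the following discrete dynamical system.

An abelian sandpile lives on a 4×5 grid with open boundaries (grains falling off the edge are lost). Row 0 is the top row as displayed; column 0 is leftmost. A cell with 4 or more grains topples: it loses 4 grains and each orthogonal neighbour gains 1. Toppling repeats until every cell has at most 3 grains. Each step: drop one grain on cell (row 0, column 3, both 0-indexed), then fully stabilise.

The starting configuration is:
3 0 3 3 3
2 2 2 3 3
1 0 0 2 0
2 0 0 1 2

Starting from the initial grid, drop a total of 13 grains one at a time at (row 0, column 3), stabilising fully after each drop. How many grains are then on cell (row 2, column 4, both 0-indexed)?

step 0: 3 0 3 3 3
2 2 2 3 3
1 0 0 2 0
2 0 0 1 2
step 1: 3 1 1 3 1
2 3 0 2 1
1 0 1 3 1
2 0 0 1 2
step 2: 3 1 2 0 2
2 3 0 3 1
1 0 1 3 1
2 0 0 1 2
step 3: 3 1 2 1 2
2 3 0 3 1
1 0 1 3 1
2 0 0 1 2
step 4: 3 1 2 2 2
2 3 0 3 1
1 0 1 3 1
2 0 0 1 2
step 5: 3 1 2 3 2
2 3 0 3 1
1 0 1 3 1
2 0 0 1 2
step 6: 3 1 3 1 3
2 3 1 1 2
1 0 2 0 2
2 0 0 2 2
step 7: 3 1 3 2 3
2 3 1 1 2
1 0 2 0 2
2 0 0 2 2
step 8: 3 1 3 3 3
2 3 1 1 2
1 0 2 0 2
2 0 0 2 2
step 9: 3 2 0 2 0
2 3 2 2 3
1 0 2 0 2
2 0 0 2 2
step 10: 3 2 0 3 0
2 3 2 2 3
1 0 2 0 2
2 0 0 2 2
step 11: 3 2 1 0 1
2 3 2 3 3
1 0 2 0 2
2 0 0 2 2
step 12: 3 2 1 1 1
2 3 2 3 3
1 0 2 0 2
2 0 0 2 2
step 13: 3 2 1 2 1
2 3 2 3 3
1 0 2 0 2
2 0 0 2 2

2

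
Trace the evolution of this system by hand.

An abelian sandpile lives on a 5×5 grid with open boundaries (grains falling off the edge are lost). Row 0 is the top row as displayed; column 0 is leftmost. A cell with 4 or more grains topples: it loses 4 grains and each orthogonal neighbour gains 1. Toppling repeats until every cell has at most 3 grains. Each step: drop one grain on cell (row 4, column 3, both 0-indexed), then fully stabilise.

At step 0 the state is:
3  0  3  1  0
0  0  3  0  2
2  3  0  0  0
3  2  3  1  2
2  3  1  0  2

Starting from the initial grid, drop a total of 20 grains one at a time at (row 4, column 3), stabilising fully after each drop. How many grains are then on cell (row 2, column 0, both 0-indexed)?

0) 3  0  3  1  0
0  0  3  0  2
2  3  0  0  0
3  2  3  1  2
2  3  1  0  2
1) 3  0  3  1  0
0  0  3  0  2
2  3  0  0  0
3  2  3  1  2
2  3  1  1  2
2) 3  0  3  1  0
0  0  3  0  2
2  3  0  0  0
3  2  3  1  2
2  3  1  2  2
3) 3  0  3  1  0
0  0  3  0  2
2  3  0  0  0
3  2  3  1  2
2  3  1  3  2
4) 3  0  3  1  0
0  0  3  0  2
2  3  0  0  0
3  2  3  2  2
2  3  2  0  3
5) 3  0  3  1  0
0  0  3  0  2
2  3  0  0  0
3  2  3  2  2
2  3  2  1  3
6) 3  0  3  1  0
0  0  3  0  2
2  3  0  0  0
3  2  3  2  2
2  3  2  2  3
7) 3  0  3  1  0
0  0  3  0  2
2  3  0  0  0
3  2  3  2  2
2  3  2  3  3
8) 3  0  3  1  0
0  0  3  0  2
2  3  0  0  0
3  2  3  3  3
2  3  3  1  0
9) 3  0  3  1  0
0  0  3  0  2
2  3  0  0  0
3  2  3  3  3
2  3  3  2  0
10) 3  0  3  1  0
0  0  3  0  2
2  3  0  0  0
3  2  3  3  3
2  3  3  3  0
11) 3  0  3  1  0
1  1  3  0  2
0  1  2  1  1
2  2  2  2  0
0  2  2  2  2
12) 3  0  3  1  0
1  1  3  0  2
0  1  2  1  1
2  2  2  2  0
0  2  2  3  2
13) 3  0  3  1  0
1  1  3  0  2
0  1  2  1  1
2  2  2  3  0
0  2  3  0  3
14) 3  0  3  1  0
1  1  3  0  2
0  1  2  1  1
2  2  2  3  0
0  2  3  1  3
15) 3  0  3  1  0
1  1  3  0  2
0  1  2  1  1
2  2  2  3  0
0  2  3  2  3
16) 3  0  3  1  0
1  1  3  0  2
0  1  2  1  1
2  2  2  3  0
0  2  3  3  3
17) 3  0  3  1  0
1  1  3  0  2
0  1  3  2  1
2  3  0  1  2
0  3  1  3  0
18) 3  0  3  1  0
1  1  3  0  2
0  1  3  2  1
2  3  0  2  2
0  3  2  0  1
19) 3  0  3  1  0
1  1  3  0  2
0  1  3  2  1
2  3  0  2  2
0  3  2  1  1
20) 3  0  3  1  0
1  1  3  0  2
0  1  3  2  1
2  3  0  2  2
0  3  2  2  1

0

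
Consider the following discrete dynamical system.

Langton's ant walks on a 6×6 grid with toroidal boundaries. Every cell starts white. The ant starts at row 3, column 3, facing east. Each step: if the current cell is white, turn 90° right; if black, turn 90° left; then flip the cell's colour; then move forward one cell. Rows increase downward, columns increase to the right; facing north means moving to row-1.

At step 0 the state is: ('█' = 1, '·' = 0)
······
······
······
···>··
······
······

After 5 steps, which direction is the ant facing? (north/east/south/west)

north

k=0  ······
······
······
···>··
······
······
k=1  ······
······
······
···█··
···v··
······
k=2  ······
······
······
···█··
··<█··
······
k=3  ······
······
······
··^█··
··██··
······
k=4  ······
······
······
··█>··
··██··
······
k=5  ······
······
···^··
··█···
··██··
······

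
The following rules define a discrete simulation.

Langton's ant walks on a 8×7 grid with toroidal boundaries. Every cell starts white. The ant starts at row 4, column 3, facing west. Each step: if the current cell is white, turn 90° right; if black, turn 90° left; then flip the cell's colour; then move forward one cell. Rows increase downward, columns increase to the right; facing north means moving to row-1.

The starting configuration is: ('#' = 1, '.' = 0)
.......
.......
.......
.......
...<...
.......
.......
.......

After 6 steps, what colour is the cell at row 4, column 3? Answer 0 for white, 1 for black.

gen 0: .......
.......
.......
.......
...<...
.......
.......
.......
gen 1: .......
.......
.......
...^...
...#...
.......
.......
.......
gen 2: .......
.......
.......
...#>..
...#...
.......
.......
.......
gen 3: .......
.......
.......
...##..
...#v..
.......
.......
.......
gen 4: .......
.......
.......
...##..
...<#..
.......
.......
.......
gen 5: .......
.......
.......
...##..
....#..
...v...
.......
.......
gen 6: .......
.......
.......
...##..
....#..
..<#...
.......
.......

0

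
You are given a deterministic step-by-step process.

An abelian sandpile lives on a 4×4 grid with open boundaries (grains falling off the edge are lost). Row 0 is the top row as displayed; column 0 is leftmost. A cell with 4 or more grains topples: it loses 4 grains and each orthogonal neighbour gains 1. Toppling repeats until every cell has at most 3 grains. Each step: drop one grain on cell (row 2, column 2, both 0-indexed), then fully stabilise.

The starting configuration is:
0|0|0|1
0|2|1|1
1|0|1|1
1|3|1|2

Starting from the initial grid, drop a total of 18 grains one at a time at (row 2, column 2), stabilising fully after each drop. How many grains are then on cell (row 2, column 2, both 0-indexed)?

0) 0|0|0|1
0|2|1|1
1|0|1|1
1|3|1|2
1) 0|0|0|1
0|2|1|1
1|0|2|1
1|3|1|2
2) 0|0|0|1
0|2|1|1
1|0|3|1
1|3|1|2
3) 0|0|0|1
0|2|2|1
1|1|0|2
1|3|2|2
4) 0|0|0|1
0|2|2|1
1|1|1|2
1|3|2|2
5) 0|0|0|1
0|2|2|1
1|1|2|2
1|3|2|2
6) 0|0|0|1
0|2|2|1
1|1|3|2
1|3|2|2
7) 0|0|0|1
0|2|3|1
1|2|0|3
1|3|3|2
8) 0|0|0|1
0|2|3|1
1|2|1|3
1|3|3|2
9) 0|0|0|1
0|2|3|1
1|2|2|3
1|3|3|2
10) 0|0|0|1
0|2|3|1
1|2|3|3
1|3|3|2
11) 0|1|1|1
1|0|2|3
2|2|0|2
2|1|3|0
12) 0|1|1|1
1|0|2|3
2|2|1|2
2|1|3|0
13) 0|1|1|1
1|0|2|3
2|2|2|2
2|1|3|0
14) 0|1|1|1
1|0|2|3
2|2|3|2
2|1|3|0
15) 0|1|1|1
1|0|3|3
2|3|1|3
2|2|0|1
16) 0|1|1|1
1|0|3|3
2|3|2|3
2|2|0|1
17) 0|1|1|1
1|0|3|3
2|3|3|3
2|2|0|1
18) 0|1|2|2
1|2|1|1
3|0|3|1
2|3|1|2

3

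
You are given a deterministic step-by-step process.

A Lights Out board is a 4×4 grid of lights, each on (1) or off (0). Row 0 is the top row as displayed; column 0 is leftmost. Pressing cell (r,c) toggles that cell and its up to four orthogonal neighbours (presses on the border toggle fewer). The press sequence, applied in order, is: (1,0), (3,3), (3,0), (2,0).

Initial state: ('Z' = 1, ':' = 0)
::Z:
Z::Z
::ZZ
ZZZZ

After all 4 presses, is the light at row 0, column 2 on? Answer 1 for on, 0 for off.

0) ::Z:
Z::Z
::ZZ
ZZZZ
1) Z:Z:
:Z:Z
Z:ZZ
ZZZZ
2) Z:Z:
:Z:Z
Z:Z:
ZZ::
3) Z:Z:
:Z:Z
::Z:
::::
4) Z:Z:
ZZ:Z
ZZZ:
Z:::

1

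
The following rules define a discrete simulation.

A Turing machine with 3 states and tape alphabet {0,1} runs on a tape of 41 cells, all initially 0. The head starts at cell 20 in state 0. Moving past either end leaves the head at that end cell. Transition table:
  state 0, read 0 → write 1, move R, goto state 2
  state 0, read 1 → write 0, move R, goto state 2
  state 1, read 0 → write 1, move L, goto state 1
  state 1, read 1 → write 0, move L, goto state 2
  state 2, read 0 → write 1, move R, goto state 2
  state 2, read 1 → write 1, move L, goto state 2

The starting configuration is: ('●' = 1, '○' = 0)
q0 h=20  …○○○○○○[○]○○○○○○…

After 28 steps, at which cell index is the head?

k=0  q0 h=20  …○○○○○○[○]○○○○○○…
k=1  q2 h=21  …○○○○○●[○]○○○○○○…
k=2  q2 h=22  …○○○○●●[○]○○○○○○…
k=3  q2 h=23  …○○○●●●[○]○○○○○○…
k=4  q2 h=24  …○○●●●●[○]○○○○○○…
k=5  q2 h=25  …○●●●●●[○]○○○○○○…
k=6  q2 h=26  …●●●●●●[○]○○○○○○…
k=7  q2 h=27  …●●●●●●[○]○○○○○○…
k=8  q2 h=28  …●●●●●●[○]○○○○○○…
k=9  q2 h=29  …●●●●●●[○]○○○○○○…
k=10  q2 h=30  …●●●●●●[○]○○○○○○…
k=11  q2 h=31  …●●●●●●[○]○○○○○○…
k=12  q2 h=32  …●●●●●●[○]○○○○○○…
k=13  q2 h=33  …●●●●●●[○]○○○○○○…
k=14  q2 h=34  …●●●●●●[○]○○○○○○|
k=15  q2 h=35  …●●●●●●[○]○○○○○|
k=16  q2 h=36  …●●●●●●[○]○○○○|
k=17  q2 h=37  …●●●●●●[○]○○○|
k=18  q2 h=38  …●●●●●●[○]○○|
k=19  q2 h=39  …●●●●●●[○]○|
k=20  q2 h=40  …●●●●●●[○]|
k=21  q2 h=40  …●●●●●●[●]|
k=22  q2 h=39  …●●●●●●[●]●|
k=23  q2 h=38  …●●●●●●[●]●●|
k=24  q2 h=37  …●●●●●●[●]●●●|
k=25  q2 h=36  …●●●●●●[●]●●●●|
k=26  q2 h=35  …●●●●●●[●]●●●●●|
k=27  q2 h=34  …●●●●●●[●]●●●●●●|
k=28  q2 h=33  …●●●●●●[●]●●●●●●…

33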